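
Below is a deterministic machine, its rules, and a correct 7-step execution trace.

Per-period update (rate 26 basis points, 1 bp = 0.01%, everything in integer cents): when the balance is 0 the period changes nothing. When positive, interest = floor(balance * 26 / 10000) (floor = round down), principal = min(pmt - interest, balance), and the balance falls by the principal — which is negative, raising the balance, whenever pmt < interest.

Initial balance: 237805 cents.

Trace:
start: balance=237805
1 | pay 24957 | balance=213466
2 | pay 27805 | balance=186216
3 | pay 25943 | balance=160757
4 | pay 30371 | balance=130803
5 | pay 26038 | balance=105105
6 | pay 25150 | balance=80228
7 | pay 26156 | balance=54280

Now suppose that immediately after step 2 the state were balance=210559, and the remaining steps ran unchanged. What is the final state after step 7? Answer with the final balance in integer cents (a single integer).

78941

state after step 2 := balance=210559
3 | pay 25943 | balance=185163
4 | pay 30371 | balance=155273
5 | pay 26038 | balance=129638
6 | pay 25150 | balance=104825
7 | pay 26156 | balance=78941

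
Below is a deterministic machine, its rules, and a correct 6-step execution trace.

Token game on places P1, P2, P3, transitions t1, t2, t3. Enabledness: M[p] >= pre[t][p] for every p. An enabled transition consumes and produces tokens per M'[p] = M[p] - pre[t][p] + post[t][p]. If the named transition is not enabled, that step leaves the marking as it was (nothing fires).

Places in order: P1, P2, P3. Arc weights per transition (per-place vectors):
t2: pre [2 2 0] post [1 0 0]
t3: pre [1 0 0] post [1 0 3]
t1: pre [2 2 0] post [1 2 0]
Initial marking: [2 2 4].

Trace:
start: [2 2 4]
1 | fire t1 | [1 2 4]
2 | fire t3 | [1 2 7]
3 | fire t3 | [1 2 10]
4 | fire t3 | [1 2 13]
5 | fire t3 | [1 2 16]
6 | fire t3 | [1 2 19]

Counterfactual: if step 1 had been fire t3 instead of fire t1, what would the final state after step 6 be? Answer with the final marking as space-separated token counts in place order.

(re-executing from step 1 with the substitution; state before step 1: [2 2 4])
1 | fire t3 | [2 2 7]
2 | fire t3 | [2 2 10]
3 | fire t3 | [2 2 13]
4 | fire t3 | [2 2 16]
5 | fire t3 | [2 2 19]
6 | fire t3 | [2 2 22]

2 2 22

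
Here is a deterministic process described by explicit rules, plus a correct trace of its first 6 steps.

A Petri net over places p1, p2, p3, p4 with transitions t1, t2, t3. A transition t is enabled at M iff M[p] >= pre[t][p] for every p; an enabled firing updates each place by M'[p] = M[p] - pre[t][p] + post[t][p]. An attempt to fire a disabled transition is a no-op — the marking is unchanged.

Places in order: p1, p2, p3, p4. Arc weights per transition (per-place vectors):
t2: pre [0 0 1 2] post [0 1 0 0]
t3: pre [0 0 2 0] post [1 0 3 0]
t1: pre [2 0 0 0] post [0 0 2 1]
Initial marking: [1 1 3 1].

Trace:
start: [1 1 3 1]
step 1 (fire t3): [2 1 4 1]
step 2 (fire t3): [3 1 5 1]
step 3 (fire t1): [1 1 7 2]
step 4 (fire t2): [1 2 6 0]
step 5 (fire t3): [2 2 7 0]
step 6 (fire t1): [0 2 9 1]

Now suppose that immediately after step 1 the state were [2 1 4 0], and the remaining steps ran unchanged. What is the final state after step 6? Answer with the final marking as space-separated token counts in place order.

state after step 1 := [2 1 4 0]
step 2 (fire t3): [3 1 5 0]
step 3 (fire t1): [1 1 7 1]
step 4 (fire t2): [1 1 7 1]
step 5 (fire t3): [2 1 8 1]
step 6 (fire t1): [0 1 10 2]

0 1 10 2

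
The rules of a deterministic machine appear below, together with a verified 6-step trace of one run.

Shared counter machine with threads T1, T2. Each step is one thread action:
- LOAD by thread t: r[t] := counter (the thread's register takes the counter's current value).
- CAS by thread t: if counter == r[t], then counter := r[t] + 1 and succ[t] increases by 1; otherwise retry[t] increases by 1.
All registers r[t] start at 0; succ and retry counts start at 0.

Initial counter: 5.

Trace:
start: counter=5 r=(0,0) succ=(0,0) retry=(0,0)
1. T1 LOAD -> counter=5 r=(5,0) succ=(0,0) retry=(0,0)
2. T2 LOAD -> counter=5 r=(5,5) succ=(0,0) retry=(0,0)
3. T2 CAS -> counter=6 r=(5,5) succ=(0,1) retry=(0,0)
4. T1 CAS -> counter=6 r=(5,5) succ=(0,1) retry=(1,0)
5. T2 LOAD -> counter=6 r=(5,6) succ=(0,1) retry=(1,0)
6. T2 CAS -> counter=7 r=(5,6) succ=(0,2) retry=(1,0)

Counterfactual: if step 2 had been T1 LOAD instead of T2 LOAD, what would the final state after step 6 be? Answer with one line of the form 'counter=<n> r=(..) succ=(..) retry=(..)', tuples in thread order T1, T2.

(re-executing from step 2 with the substitution; state before step 2: counter=5 r=(5,0) succ=(0,0) retry=(0,0))
2. T1 LOAD -> counter=5 r=(5,0) succ=(0,0) retry=(0,0)
3. T2 CAS -> counter=5 r=(5,0) succ=(0,0) retry=(0,1)
4. T1 CAS -> counter=6 r=(5,0) succ=(1,0) retry=(0,1)
5. T2 LOAD -> counter=6 r=(5,6) succ=(1,0) retry=(0,1)
6. T2 CAS -> counter=7 r=(5,6) succ=(1,1) retry=(0,1)

counter=7 r=(5,6) succ=(1,1) retry=(0,1)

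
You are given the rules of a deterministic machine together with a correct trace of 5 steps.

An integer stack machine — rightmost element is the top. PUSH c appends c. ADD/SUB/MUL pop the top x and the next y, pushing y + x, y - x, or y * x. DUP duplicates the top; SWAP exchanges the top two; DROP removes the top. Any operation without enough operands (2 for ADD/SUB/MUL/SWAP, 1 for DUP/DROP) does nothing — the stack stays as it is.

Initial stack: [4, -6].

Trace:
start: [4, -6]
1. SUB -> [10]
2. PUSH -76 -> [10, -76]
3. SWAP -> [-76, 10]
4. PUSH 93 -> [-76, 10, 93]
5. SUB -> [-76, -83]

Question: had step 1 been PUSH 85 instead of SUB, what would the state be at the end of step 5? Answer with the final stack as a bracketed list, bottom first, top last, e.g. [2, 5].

[4, -6, -76, -8]

(re-executing from step 1 with the substitution; state before step 1: [4, -6])
1. PUSH 85 -> [4, -6, 85]
2. PUSH -76 -> [4, -6, 85, -76]
3. SWAP -> [4, -6, -76, 85]
4. PUSH 93 -> [4, -6, -76, 85, 93]
5. SUB -> [4, -6, -76, -8]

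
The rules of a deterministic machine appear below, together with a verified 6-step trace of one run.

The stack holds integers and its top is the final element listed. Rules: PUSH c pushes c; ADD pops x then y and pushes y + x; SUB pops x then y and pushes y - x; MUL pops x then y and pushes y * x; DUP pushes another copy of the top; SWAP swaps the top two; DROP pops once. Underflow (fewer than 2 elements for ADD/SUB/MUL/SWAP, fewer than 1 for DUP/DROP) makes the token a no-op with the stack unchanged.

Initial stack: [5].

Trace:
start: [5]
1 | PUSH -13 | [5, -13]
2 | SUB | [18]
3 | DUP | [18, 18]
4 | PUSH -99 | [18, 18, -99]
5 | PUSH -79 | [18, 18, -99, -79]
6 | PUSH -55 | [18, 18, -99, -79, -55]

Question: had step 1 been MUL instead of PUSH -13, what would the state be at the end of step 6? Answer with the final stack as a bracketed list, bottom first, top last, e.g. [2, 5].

[5, 5, -99, -79, -55]

(re-executing from step 1 with the substitution; state before step 1: [5])
1 | MUL | [5]
2 | SUB | [5]
3 | DUP | [5, 5]
4 | PUSH -99 | [5, 5, -99]
5 | PUSH -79 | [5, 5, -99, -79]
6 | PUSH -55 | [5, 5, -99, -79, -55]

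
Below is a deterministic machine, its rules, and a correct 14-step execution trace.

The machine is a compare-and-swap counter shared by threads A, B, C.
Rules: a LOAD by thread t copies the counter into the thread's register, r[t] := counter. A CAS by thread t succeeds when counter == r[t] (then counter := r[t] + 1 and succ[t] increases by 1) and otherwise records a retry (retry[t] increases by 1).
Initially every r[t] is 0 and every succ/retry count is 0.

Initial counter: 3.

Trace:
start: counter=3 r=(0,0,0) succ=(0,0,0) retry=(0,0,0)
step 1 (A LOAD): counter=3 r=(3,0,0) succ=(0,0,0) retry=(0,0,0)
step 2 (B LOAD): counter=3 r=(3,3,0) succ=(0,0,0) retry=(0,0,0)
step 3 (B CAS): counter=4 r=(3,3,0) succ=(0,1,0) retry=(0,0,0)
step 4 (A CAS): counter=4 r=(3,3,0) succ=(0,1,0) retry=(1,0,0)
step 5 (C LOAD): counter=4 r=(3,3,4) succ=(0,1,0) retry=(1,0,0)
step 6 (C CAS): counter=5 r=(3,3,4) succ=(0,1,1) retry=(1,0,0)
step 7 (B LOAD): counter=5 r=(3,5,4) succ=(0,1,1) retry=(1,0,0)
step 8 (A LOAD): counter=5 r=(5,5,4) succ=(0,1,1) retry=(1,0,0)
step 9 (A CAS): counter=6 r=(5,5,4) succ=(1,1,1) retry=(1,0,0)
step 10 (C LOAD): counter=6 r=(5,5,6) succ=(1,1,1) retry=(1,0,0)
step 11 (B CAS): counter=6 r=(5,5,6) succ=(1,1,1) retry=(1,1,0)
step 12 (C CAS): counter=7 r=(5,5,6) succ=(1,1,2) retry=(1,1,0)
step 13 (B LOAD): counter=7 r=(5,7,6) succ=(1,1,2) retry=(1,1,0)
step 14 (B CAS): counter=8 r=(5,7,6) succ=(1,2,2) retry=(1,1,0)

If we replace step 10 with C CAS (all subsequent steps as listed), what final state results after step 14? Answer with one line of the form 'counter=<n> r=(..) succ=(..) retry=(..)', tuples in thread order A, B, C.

counter=7 r=(5,6,4) succ=(1,2,1) retry=(1,1,2)

(re-executing from step 10 with the substitution; state before step 10: counter=6 r=(5,5,4) succ=(1,1,1) retry=(1,0,0))
step 10 (C CAS): counter=6 r=(5,5,4) succ=(1,1,1) retry=(1,0,1)
step 11 (B CAS): counter=6 r=(5,5,4) succ=(1,1,1) retry=(1,1,1)
step 12 (C CAS): counter=6 r=(5,5,4) succ=(1,1,1) retry=(1,1,2)
step 13 (B LOAD): counter=6 r=(5,6,4) succ=(1,1,1) retry=(1,1,2)
step 14 (B CAS): counter=7 r=(5,6,4) succ=(1,2,1) retry=(1,1,2)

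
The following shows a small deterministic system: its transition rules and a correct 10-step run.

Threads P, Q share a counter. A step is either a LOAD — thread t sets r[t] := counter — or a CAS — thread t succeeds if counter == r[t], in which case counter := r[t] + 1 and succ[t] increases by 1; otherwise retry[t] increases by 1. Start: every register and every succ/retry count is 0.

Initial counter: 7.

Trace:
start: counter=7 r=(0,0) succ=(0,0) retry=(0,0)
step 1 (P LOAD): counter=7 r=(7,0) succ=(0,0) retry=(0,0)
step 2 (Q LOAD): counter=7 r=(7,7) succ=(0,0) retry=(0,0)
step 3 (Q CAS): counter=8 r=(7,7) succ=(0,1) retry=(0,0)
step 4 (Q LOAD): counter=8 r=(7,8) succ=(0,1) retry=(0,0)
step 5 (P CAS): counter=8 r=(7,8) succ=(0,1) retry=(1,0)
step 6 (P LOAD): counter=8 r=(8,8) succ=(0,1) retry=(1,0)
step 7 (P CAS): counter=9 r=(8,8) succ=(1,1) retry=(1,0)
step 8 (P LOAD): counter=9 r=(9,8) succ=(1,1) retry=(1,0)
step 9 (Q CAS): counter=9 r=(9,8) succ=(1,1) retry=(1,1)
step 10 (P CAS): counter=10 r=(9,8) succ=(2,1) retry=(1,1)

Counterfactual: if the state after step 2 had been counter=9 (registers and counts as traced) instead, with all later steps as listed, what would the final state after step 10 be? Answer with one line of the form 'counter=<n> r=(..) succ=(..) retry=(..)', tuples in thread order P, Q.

state after step 2 := counter=9 r=(7,7) succ=(0,0) retry=(0,0)
step 3 (Q CAS): counter=9 r=(7,7) succ=(0,0) retry=(0,1)
step 4 (Q LOAD): counter=9 r=(7,9) succ=(0,0) retry=(0,1)
step 5 (P CAS): counter=9 r=(7,9) succ=(0,0) retry=(1,1)
step 6 (P LOAD): counter=9 r=(9,9) succ=(0,0) retry=(1,1)
step 7 (P CAS): counter=10 r=(9,9) succ=(1,0) retry=(1,1)
step 8 (P LOAD): counter=10 r=(10,9) succ=(1,0) retry=(1,1)
step 9 (Q CAS): counter=10 r=(10,9) succ=(1,0) retry=(1,2)
step 10 (P CAS): counter=11 r=(10,9) succ=(2,0) retry=(1,2)

counter=11 r=(10,9) succ=(2,0) retry=(1,2)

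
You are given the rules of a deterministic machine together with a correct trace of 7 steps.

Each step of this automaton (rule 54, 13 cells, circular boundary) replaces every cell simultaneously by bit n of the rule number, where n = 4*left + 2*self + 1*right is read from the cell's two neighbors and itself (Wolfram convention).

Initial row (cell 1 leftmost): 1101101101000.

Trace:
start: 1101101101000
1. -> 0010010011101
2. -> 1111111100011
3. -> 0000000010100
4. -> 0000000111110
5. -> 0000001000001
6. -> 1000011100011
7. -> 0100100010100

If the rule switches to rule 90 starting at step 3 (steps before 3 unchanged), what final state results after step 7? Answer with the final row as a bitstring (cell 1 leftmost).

0111101100011

(re-executing steps 3..7 under rule 90; state before step 3: 1111111100011)
3. -> 0000000110110
4. -> 0000001110111
5. -> 1000011010101
6. -> 1100111000001
7. -> 0111101100011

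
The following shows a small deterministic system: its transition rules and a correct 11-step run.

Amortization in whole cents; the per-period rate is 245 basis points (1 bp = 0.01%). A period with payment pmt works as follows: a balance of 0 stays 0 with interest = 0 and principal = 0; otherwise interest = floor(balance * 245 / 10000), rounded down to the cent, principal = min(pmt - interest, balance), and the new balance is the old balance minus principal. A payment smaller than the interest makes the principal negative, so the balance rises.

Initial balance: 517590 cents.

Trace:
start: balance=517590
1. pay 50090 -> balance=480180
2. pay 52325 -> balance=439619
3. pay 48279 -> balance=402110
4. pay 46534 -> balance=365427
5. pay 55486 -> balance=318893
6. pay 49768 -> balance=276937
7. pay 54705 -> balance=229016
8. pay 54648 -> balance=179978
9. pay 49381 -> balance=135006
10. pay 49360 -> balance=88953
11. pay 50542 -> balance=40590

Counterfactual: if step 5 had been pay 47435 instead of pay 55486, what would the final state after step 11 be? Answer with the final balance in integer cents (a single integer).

49901

(re-executing from step 5 with the substitution; state before step 5: balance=365427)
5. pay 47435 -> balance=326944
6. pay 49768 -> balance=285186
7. pay 54705 -> balance=237468
8. pay 54648 -> balance=188637
9. pay 49381 -> balance=143877
10. pay 49360 -> balance=98041
11. pay 50542 -> balance=49901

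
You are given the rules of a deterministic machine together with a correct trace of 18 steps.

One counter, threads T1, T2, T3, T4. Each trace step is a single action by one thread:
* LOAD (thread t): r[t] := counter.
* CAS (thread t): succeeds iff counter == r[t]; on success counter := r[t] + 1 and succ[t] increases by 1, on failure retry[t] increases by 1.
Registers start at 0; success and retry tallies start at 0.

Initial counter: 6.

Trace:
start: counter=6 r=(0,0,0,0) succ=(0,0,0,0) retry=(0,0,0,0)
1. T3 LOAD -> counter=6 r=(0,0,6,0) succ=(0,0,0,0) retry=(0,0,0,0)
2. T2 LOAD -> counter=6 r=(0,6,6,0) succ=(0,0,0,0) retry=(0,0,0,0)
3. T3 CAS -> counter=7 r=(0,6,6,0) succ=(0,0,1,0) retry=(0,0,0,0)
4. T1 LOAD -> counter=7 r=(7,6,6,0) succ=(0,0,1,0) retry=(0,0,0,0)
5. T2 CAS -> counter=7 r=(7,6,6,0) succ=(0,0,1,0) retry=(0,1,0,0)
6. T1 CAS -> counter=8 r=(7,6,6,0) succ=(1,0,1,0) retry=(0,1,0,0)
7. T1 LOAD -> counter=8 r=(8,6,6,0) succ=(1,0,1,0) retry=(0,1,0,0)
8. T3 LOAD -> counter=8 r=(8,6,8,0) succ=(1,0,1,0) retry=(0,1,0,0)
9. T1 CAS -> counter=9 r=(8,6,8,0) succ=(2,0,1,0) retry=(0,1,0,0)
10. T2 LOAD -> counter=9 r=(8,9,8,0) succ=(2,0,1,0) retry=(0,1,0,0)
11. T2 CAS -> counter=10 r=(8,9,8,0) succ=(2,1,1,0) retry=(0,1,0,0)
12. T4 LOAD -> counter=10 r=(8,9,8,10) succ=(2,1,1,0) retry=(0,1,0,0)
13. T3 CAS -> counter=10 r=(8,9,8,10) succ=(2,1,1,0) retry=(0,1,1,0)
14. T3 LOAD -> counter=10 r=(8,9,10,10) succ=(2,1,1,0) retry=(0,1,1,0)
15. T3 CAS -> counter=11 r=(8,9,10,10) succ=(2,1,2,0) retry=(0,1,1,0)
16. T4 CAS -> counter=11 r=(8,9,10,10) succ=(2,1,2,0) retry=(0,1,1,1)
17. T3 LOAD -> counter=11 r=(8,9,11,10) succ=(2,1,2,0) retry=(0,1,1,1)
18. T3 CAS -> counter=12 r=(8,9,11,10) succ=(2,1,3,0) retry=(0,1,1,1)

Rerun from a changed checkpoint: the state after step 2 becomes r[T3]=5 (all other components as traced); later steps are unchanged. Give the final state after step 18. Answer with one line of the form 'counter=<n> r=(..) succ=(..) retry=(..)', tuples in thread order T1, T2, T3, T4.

state after step 2 := counter=6 r=(0,6,5,0) succ=(0,0,0,0) retry=(0,0,0,0)
3. T3 CAS -> counter=6 r=(0,6,5,0) succ=(0,0,0,0) retry=(0,0,1,0)
4. T1 LOAD -> counter=6 r=(6,6,5,0) succ=(0,0,0,0) retry=(0,0,1,0)
5. T2 CAS -> counter=7 r=(6,6,5,0) succ=(0,1,0,0) retry=(0,0,1,0)
6. T1 CAS -> counter=7 r=(6,6,5,0) succ=(0,1,0,0) retry=(1,0,1,0)
7. T1 LOAD -> counter=7 r=(7,6,5,0) succ=(0,1,0,0) retry=(1,0,1,0)
8. T3 LOAD -> counter=7 r=(7,6,7,0) succ=(0,1,0,0) retry=(1,0,1,0)
9. T1 CAS -> counter=8 r=(7,6,7,0) succ=(1,1,0,0) retry=(1,0,1,0)
10. T2 LOAD -> counter=8 r=(7,8,7,0) succ=(1,1,0,0) retry=(1,0,1,0)
11. T2 CAS -> counter=9 r=(7,8,7,0) succ=(1,2,0,0) retry=(1,0,1,0)
12. T4 LOAD -> counter=9 r=(7,8,7,9) succ=(1,2,0,0) retry=(1,0,1,0)
13. T3 CAS -> counter=9 r=(7,8,7,9) succ=(1,2,0,0) retry=(1,0,2,0)
14. T3 LOAD -> counter=9 r=(7,8,9,9) succ=(1,2,0,0) retry=(1,0,2,0)
15. T3 CAS -> counter=10 r=(7,8,9,9) succ=(1,2,1,0) retry=(1,0,2,0)
16. T4 CAS -> counter=10 r=(7,8,9,9) succ=(1,2,1,0) retry=(1,0,2,1)
17. T3 LOAD -> counter=10 r=(7,8,10,9) succ=(1,2,1,0) retry=(1,0,2,1)
18. T3 CAS -> counter=11 r=(7,8,10,9) succ=(1,2,2,0) retry=(1,0,2,1)

counter=11 r=(7,8,10,9) succ=(1,2,2,0) retry=(1,0,2,1)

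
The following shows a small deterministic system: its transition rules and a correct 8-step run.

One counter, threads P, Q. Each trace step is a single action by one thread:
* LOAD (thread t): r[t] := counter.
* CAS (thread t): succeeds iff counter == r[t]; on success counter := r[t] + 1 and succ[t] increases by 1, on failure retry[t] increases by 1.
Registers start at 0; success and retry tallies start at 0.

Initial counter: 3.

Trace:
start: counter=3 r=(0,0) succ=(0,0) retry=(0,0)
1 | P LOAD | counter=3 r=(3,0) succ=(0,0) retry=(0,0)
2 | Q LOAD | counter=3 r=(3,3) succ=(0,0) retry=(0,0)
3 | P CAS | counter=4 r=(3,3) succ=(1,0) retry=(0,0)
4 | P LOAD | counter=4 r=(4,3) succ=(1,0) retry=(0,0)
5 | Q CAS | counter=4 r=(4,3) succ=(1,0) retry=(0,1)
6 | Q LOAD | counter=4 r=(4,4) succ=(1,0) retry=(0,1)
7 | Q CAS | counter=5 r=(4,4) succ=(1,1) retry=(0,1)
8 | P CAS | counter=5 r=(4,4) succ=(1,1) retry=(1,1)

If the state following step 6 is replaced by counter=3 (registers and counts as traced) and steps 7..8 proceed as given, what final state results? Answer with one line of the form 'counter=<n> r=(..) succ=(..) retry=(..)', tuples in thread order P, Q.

counter=3 r=(4,4) succ=(1,0) retry=(1,2)

state after step 6 := counter=3 r=(4,4) succ=(1,0) retry=(0,1)
7 | Q CAS | counter=3 r=(4,4) succ=(1,0) retry=(0,2)
8 | P CAS | counter=3 r=(4,4) succ=(1,0) retry=(1,2)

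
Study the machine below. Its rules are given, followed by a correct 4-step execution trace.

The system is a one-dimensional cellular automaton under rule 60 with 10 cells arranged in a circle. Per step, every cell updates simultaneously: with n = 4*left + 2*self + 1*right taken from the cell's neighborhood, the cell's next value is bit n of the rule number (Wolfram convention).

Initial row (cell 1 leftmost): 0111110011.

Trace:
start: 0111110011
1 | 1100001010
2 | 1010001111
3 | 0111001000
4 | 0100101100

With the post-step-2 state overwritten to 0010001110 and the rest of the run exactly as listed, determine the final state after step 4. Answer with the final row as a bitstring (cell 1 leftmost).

1010101101

state after step 2 := 0010001110
3 | 0011001001
4 | 1010101101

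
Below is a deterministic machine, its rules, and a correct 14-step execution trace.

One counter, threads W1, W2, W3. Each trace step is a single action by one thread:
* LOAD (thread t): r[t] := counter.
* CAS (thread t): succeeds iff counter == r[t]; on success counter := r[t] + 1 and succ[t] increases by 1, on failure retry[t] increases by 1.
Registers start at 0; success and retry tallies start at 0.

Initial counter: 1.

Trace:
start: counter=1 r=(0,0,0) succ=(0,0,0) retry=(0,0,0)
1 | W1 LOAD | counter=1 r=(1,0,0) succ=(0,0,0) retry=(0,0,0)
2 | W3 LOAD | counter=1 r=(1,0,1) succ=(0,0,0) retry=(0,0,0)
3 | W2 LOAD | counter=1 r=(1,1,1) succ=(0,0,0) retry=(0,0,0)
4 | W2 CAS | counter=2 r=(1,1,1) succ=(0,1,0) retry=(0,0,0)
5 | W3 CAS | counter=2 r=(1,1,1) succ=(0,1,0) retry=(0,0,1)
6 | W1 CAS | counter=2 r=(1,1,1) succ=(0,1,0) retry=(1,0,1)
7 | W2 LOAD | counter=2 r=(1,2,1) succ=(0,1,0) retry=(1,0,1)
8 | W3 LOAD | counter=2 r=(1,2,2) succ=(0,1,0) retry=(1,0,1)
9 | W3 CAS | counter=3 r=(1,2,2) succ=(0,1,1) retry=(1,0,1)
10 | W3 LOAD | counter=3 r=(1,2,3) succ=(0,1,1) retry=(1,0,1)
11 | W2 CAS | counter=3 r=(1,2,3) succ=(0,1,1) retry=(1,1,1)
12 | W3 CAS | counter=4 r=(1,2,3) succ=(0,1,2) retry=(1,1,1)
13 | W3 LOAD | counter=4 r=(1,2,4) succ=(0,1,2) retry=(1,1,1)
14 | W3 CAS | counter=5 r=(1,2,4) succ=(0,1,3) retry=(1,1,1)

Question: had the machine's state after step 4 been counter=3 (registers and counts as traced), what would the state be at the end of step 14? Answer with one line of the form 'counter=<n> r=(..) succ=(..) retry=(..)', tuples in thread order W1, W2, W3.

counter=6 r=(1,3,5) succ=(0,1,3) retry=(1,1,1)

state after step 4 := counter=3 r=(1,1,1) succ=(0,1,0) retry=(0,0,0)
5 | W3 CAS | counter=3 r=(1,1,1) succ=(0,1,0) retry=(0,0,1)
6 | W1 CAS | counter=3 r=(1,1,1) succ=(0,1,0) retry=(1,0,1)
7 | W2 LOAD | counter=3 r=(1,3,1) succ=(0,1,0) retry=(1,0,1)
8 | W3 LOAD | counter=3 r=(1,3,3) succ=(0,1,0) retry=(1,0,1)
9 | W3 CAS | counter=4 r=(1,3,3) succ=(0,1,1) retry=(1,0,1)
10 | W3 LOAD | counter=4 r=(1,3,4) succ=(0,1,1) retry=(1,0,1)
11 | W2 CAS | counter=4 r=(1,3,4) succ=(0,1,1) retry=(1,1,1)
12 | W3 CAS | counter=5 r=(1,3,4) succ=(0,1,2) retry=(1,1,1)
13 | W3 LOAD | counter=5 r=(1,3,5) succ=(0,1,2) retry=(1,1,1)
14 | W3 CAS | counter=6 r=(1,3,5) succ=(0,1,3) retry=(1,1,1)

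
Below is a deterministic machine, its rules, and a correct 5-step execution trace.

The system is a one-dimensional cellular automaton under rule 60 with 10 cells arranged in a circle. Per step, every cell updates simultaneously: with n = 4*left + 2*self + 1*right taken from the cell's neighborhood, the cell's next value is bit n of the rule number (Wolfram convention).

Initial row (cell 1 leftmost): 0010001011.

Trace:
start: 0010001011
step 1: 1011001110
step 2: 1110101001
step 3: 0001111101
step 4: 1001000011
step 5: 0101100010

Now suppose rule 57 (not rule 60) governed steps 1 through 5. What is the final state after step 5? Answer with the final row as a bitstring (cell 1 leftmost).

1010101010

(re-executing steps 1..5 under rule 57; state before step 1: 0010001011)
step 1: 1001100110
step 2: 0101010101
step 3: 1010101010
step 4: 0101010101
step 5: 1010101010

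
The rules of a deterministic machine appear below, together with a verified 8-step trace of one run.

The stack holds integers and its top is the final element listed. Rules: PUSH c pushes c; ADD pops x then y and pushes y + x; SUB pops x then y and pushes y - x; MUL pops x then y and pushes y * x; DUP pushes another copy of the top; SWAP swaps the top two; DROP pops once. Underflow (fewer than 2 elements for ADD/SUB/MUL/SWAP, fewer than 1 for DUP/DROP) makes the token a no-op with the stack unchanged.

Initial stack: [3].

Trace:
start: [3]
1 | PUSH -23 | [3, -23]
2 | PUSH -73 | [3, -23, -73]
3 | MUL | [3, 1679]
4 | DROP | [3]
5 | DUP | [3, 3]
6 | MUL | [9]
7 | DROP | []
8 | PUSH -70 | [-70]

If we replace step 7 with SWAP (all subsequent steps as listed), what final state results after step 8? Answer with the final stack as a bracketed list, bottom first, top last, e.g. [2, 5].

[9, -70]

(re-executing from step 7 with the substitution; state before step 7: [9])
7 | SWAP | [9]
8 | PUSH -70 | [9, -70]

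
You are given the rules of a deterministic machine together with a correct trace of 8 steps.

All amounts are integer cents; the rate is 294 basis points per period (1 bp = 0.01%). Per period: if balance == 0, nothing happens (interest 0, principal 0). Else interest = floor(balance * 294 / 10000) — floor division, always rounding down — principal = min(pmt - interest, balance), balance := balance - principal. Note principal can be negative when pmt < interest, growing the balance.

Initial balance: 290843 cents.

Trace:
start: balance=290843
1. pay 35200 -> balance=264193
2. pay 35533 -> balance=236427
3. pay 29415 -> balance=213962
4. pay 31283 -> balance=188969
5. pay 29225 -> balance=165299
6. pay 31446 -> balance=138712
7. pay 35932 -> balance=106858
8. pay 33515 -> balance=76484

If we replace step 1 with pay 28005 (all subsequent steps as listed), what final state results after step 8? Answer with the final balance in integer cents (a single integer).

(re-executing from step 1 with the substitution; state before step 1: balance=290843)
1. pay 28005 -> balance=271388
2. pay 35533 -> balance=243833
3. pay 29415 -> balance=221586
4. pay 31283 -> balance=196817
5. pay 29225 -> balance=173378
6. pay 31446 -> balance=147029
7. pay 35932 -> balance=115419
8. pay 33515 -> balance=85297

85297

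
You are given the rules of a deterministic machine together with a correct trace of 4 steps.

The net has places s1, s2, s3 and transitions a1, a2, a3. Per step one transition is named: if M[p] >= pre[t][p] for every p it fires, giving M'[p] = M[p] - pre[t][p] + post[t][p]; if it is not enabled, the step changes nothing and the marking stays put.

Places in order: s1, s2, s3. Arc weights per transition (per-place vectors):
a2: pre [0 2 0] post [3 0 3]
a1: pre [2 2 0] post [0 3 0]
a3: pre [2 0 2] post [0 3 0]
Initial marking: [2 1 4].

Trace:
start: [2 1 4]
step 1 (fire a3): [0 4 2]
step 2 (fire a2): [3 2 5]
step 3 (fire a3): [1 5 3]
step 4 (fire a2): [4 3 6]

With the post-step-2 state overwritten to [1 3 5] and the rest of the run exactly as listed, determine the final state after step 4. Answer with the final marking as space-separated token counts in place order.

state after step 2 := [1 3 5]
step 3 (fire a3): [1 3 5]
step 4 (fire a2): [4 1 8]

4 1 8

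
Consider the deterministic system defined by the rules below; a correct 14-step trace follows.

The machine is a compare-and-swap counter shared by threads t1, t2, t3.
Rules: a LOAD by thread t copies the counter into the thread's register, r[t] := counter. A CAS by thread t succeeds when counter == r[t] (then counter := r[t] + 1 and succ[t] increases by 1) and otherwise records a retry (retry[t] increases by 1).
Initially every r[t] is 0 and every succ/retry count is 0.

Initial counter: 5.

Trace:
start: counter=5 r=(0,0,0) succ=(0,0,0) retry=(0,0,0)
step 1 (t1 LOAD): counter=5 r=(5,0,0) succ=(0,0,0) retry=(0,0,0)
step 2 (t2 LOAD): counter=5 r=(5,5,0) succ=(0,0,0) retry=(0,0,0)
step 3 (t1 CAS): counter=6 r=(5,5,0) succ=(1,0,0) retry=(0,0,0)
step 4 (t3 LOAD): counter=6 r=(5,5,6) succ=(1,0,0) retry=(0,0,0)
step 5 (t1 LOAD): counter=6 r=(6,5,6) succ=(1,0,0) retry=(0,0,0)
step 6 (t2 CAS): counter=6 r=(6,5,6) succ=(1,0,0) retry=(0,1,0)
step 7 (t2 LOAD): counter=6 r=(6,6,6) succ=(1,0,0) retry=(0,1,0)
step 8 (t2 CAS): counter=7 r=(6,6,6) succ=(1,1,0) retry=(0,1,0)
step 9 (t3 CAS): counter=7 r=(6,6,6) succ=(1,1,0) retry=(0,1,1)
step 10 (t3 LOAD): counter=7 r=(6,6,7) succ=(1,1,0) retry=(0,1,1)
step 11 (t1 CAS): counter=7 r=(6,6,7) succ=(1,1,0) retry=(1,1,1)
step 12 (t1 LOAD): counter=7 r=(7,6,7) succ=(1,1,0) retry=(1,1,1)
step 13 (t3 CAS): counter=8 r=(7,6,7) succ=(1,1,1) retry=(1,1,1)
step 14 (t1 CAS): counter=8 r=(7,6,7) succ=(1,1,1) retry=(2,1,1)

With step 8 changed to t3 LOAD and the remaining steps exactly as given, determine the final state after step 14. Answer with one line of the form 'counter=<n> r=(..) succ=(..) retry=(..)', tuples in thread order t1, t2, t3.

(re-executing from step 8 with the substitution; state before step 8: counter=6 r=(6,6,6) succ=(1,0,0) retry=(0,1,0))
step 8 (t3 LOAD): counter=6 r=(6,6,6) succ=(1,0,0) retry=(0,1,0)
step 9 (t3 CAS): counter=7 r=(6,6,6) succ=(1,0,1) retry=(0,1,0)
step 10 (t3 LOAD): counter=7 r=(6,6,7) succ=(1,0,1) retry=(0,1,0)
step 11 (t1 CAS): counter=7 r=(6,6,7) succ=(1,0,1) retry=(1,1,0)
step 12 (t1 LOAD): counter=7 r=(7,6,7) succ=(1,0,1) retry=(1,1,0)
step 13 (t3 CAS): counter=8 r=(7,6,7) succ=(1,0,2) retry=(1,1,0)
step 14 (t1 CAS): counter=8 r=(7,6,7) succ=(1,0,2) retry=(2,1,0)

counter=8 r=(7,6,7) succ=(1,0,2) retry=(2,1,0)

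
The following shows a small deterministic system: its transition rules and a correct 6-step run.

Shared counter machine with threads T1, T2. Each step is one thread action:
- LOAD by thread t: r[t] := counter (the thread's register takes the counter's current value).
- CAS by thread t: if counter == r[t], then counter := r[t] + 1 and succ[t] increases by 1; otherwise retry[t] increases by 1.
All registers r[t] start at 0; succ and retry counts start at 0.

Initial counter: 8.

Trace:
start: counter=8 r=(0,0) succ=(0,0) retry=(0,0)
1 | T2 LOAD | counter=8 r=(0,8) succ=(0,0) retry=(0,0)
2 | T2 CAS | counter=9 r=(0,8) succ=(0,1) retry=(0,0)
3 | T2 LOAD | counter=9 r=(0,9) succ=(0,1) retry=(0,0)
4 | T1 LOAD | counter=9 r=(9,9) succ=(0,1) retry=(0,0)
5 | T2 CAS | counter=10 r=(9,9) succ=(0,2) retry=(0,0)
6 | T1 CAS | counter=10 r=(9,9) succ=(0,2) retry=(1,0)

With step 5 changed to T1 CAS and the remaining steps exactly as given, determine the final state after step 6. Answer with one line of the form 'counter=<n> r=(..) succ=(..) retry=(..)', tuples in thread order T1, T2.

(re-executing from step 5 with the substitution; state before step 5: counter=9 r=(9,9) succ=(0,1) retry=(0,0))
5 | T1 CAS | counter=10 r=(9,9) succ=(1,1) retry=(0,0)
6 | T1 CAS | counter=10 r=(9,9) succ=(1,1) retry=(1,0)

counter=10 r=(9,9) succ=(1,1) retry=(1,0)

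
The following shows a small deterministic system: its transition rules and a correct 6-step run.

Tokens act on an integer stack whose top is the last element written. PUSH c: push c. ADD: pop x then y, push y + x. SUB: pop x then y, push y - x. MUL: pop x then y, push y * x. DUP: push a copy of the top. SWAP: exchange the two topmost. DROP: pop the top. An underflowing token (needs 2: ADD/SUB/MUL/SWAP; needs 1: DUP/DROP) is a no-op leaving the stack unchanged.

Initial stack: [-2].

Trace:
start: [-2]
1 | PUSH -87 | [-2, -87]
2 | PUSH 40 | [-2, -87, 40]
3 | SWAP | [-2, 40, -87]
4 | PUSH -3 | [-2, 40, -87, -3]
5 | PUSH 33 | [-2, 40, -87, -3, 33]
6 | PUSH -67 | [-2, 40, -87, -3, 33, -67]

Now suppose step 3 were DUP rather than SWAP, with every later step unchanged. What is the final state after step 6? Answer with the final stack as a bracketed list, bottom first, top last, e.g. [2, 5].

(re-executing from step 3 with the substitution; state before step 3: [-2, -87, 40])
3 | DUP | [-2, -87, 40, 40]
4 | PUSH -3 | [-2, -87, 40, 40, -3]
5 | PUSH 33 | [-2, -87, 40, 40, -3, 33]
6 | PUSH -67 | [-2, -87, 40, 40, -3, 33, -67]

[-2, -87, 40, 40, -3, 33, -67]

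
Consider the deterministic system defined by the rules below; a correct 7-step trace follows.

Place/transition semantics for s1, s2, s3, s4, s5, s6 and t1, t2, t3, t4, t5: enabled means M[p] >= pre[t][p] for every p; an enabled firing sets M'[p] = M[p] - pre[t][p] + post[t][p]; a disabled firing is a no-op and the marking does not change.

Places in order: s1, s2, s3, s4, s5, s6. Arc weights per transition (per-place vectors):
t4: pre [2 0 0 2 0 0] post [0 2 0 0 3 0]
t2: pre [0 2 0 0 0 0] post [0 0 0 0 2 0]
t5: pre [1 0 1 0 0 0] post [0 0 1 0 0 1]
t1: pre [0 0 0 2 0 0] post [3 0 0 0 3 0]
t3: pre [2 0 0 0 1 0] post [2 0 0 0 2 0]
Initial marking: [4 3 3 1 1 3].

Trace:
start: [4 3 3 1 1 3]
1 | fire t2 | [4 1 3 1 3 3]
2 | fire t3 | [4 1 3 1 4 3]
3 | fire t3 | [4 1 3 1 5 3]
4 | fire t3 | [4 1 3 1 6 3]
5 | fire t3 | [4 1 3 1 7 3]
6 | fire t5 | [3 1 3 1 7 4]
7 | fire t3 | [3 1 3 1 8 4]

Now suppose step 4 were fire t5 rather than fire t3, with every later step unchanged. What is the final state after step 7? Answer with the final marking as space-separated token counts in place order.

(re-executing from step 4 with the substitution; state before step 4: [4 1 3 1 5 3])
4 | fire t5 | [3 1 3 1 5 4]
5 | fire t3 | [3 1 3 1 6 4]
6 | fire t5 | [2 1 3 1 6 5]
7 | fire t3 | [2 1 3 1 7 5]

2 1 3 1 7 5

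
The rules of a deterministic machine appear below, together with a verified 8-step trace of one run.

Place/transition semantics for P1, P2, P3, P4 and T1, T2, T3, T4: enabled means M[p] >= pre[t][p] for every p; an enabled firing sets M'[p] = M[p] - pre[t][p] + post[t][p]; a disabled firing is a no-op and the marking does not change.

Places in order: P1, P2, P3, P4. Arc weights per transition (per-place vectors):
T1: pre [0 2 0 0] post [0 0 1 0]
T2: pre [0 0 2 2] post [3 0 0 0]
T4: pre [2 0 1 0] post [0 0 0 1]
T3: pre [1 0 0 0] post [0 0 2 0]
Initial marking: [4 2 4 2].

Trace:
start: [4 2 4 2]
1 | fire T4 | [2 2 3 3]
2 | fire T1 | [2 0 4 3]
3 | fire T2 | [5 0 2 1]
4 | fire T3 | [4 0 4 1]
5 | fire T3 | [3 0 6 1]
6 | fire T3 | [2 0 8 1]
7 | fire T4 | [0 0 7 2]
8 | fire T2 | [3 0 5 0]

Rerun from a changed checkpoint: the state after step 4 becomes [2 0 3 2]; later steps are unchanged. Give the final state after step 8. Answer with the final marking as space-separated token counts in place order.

state after step 4 := [2 0 3 2]
5 | fire T3 | [1 0 5 2]
6 | fire T3 | [0 0 7 2]
7 | fire T4 | [0 0 7 2]
8 | fire T2 | [3 0 5 0]

3 0 5 0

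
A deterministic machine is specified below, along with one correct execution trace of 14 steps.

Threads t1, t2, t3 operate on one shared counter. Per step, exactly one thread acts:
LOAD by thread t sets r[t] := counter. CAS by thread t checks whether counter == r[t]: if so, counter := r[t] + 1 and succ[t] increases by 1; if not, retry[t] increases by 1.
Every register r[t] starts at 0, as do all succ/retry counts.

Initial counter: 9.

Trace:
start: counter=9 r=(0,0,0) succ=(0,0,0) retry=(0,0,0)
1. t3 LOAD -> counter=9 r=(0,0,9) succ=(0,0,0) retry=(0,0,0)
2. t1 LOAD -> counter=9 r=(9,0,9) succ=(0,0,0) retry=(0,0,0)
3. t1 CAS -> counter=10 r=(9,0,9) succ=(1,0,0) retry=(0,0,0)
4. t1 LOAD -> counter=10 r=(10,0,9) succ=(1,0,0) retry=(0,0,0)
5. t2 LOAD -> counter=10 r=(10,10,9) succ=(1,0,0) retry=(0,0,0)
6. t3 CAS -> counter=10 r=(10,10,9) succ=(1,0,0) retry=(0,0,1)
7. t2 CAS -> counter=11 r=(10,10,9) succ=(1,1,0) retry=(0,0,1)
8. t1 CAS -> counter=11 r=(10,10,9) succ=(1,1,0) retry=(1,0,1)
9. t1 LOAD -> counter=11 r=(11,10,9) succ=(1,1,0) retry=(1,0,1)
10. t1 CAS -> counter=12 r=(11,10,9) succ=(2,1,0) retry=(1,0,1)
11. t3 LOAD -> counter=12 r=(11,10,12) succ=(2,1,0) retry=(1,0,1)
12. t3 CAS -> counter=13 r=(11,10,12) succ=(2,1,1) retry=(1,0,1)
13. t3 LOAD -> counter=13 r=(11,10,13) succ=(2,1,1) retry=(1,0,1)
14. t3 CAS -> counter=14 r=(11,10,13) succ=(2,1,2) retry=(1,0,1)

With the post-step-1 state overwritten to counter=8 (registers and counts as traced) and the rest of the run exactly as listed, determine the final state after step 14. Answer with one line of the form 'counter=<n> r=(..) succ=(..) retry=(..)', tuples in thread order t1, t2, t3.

counter=13 r=(10,9,12) succ=(2,0,3) retry=(1,1,0)

state after step 1 := counter=8 r=(0,0,9) succ=(0,0,0) retry=(0,0,0)
2. t1 LOAD -> counter=8 r=(8,0,9) succ=(0,0,0) retry=(0,0,0)
3. t1 CAS -> counter=9 r=(8,0,9) succ=(1,0,0) retry=(0,0,0)
4. t1 LOAD -> counter=9 r=(9,0,9) succ=(1,0,0) retry=(0,0,0)
5. t2 LOAD -> counter=9 r=(9,9,9) succ=(1,0,0) retry=(0,0,0)
6. t3 CAS -> counter=10 r=(9,9,9) succ=(1,0,1) retry=(0,0,0)
7. t2 CAS -> counter=10 r=(9,9,9) succ=(1,0,1) retry=(0,1,0)
8. t1 CAS -> counter=10 r=(9,9,9) succ=(1,0,1) retry=(1,1,0)
9. t1 LOAD -> counter=10 r=(10,9,9) succ=(1,0,1) retry=(1,1,0)
10. t1 CAS -> counter=11 r=(10,9,9) succ=(2,0,1) retry=(1,1,0)
11. t3 LOAD -> counter=11 r=(10,9,11) succ=(2,0,1) retry=(1,1,0)
12. t3 CAS -> counter=12 r=(10,9,11) succ=(2,0,2) retry=(1,1,0)
13. t3 LOAD -> counter=12 r=(10,9,12) succ=(2,0,2) retry=(1,1,0)
14. t3 CAS -> counter=13 r=(10,9,12) succ=(2,0,3) retry=(1,1,0)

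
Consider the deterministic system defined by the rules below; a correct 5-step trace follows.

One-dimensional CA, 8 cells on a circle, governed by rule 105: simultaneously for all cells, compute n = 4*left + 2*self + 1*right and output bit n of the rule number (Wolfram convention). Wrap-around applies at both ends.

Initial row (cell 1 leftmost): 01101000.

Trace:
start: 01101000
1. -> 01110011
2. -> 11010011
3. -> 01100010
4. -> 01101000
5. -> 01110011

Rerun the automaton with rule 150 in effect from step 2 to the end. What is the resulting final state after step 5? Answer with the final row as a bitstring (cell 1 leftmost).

01110011

(re-executing steps 2..5 under rule 150; state before step 2: 01110011)
2. -> 00101100
3. -> 01100010
4. -> 10010111
5. -> 01110011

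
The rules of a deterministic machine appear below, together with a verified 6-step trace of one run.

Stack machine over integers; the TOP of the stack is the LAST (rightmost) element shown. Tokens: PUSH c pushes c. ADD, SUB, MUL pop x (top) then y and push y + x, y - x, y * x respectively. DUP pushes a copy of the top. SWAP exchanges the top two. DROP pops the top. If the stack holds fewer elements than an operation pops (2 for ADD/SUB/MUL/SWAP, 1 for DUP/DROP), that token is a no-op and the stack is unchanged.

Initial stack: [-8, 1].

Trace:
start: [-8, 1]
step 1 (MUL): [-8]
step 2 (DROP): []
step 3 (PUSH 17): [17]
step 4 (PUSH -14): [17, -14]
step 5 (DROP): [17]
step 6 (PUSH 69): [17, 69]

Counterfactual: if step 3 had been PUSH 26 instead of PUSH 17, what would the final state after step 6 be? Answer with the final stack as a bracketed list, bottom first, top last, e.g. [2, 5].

[26, 69]

(re-executing from step 3 with the substitution; state before step 3: [])
step 3 (PUSH 26): [26]
step 4 (PUSH -14): [26, -14]
step 5 (DROP): [26]
step 6 (PUSH 69): [26, 69]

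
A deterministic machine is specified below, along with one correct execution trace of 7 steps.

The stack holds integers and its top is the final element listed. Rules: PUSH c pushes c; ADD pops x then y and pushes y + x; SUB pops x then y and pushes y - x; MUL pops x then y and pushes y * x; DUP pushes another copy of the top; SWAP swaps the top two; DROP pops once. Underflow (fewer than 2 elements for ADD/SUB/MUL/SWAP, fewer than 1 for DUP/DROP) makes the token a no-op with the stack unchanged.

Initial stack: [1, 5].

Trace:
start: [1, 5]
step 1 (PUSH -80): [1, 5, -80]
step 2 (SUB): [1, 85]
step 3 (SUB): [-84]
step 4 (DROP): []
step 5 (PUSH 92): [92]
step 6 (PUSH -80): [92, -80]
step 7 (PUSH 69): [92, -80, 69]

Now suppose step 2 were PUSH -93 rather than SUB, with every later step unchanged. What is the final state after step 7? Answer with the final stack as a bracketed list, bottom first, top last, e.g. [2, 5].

(re-executing from step 2 with the substitution; state before step 2: [1, 5, -80])
step 2 (PUSH -93): [1, 5, -80, -93]
step 3 (SUB): [1, 5, 13]
step 4 (DROP): [1, 5]
step 5 (PUSH 92): [1, 5, 92]
step 6 (PUSH -80): [1, 5, 92, -80]
step 7 (PUSH 69): [1, 5, 92, -80, 69]

[1, 5, 92, -80, 69]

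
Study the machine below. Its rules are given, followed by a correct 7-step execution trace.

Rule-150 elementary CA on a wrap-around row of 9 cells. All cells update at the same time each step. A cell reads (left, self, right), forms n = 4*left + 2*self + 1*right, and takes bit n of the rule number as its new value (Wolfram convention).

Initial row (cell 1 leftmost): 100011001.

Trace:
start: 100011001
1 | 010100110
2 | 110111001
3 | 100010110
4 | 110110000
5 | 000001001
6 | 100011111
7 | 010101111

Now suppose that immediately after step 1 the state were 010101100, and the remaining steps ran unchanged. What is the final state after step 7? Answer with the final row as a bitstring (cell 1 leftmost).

110010100

state after step 1 := 010101100
2 | 110100010
3 | 000110110
4 | 001000001
5 | 111100011
6 | 111010101
7 | 110010100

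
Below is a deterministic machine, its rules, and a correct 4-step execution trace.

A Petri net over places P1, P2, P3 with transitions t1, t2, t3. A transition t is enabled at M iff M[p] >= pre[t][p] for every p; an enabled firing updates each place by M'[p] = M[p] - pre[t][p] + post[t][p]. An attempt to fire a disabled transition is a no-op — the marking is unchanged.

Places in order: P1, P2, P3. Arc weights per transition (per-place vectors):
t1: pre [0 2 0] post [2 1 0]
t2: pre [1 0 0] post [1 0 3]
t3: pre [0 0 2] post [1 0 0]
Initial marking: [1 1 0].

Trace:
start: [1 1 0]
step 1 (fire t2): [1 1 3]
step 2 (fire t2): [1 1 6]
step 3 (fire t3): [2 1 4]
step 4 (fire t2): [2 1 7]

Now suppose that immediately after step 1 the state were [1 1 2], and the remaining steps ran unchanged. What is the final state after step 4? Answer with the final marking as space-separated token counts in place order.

2 1 6

state after step 1 := [1 1 2]
step 2 (fire t2): [1 1 5]
step 3 (fire t3): [2 1 3]
step 4 (fire t2): [2 1 6]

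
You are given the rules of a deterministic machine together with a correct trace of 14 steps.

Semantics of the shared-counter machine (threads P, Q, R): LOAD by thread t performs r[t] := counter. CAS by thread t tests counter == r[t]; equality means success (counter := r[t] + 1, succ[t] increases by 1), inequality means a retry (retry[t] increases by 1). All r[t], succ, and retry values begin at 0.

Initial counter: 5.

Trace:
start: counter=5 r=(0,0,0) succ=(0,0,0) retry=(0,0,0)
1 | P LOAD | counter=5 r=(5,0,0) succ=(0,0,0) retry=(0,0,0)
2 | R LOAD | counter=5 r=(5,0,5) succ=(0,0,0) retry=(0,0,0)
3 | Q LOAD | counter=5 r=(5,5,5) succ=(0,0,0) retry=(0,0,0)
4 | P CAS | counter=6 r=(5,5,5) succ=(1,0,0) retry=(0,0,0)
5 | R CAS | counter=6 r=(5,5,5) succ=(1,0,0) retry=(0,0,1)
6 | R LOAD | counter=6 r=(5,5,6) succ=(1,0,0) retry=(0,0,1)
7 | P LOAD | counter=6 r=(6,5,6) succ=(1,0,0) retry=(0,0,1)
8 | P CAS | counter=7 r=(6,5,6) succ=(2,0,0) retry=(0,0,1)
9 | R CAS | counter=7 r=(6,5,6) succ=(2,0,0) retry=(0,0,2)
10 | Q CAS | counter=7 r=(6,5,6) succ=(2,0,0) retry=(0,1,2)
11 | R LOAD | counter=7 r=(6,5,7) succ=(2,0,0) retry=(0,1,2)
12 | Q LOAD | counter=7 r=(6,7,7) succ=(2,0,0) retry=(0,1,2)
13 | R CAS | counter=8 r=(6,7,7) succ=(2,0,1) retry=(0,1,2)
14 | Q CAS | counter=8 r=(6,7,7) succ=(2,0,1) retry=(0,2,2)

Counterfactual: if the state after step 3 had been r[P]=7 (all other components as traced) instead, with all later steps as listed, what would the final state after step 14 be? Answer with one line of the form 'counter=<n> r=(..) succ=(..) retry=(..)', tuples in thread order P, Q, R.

state after step 3 := counter=5 r=(7,5,5) succ=(0,0,0) retry=(0,0,0)
4 | P CAS | counter=5 r=(7,5,5) succ=(0,0,0) retry=(1,0,0)
5 | R CAS | counter=6 r=(7,5,5) succ=(0,0,1) retry=(1,0,0)
6 | R LOAD | counter=6 r=(7,5,6) succ=(0,0,1) retry=(1,0,0)
7 | P LOAD | counter=6 r=(6,5,6) succ=(0,0,1) retry=(1,0,0)
8 | P CAS | counter=7 r=(6,5,6) succ=(1,0,1) retry=(1,0,0)
9 | R CAS | counter=7 r=(6,5,6) succ=(1,0,1) retry=(1,0,1)
10 | Q CAS | counter=7 r=(6,5,6) succ=(1,0,1) retry=(1,1,1)
11 | R LOAD | counter=7 r=(6,5,7) succ=(1,0,1) retry=(1,1,1)
12 | Q LOAD | counter=7 r=(6,7,7) succ=(1,0,1) retry=(1,1,1)
13 | R CAS | counter=8 r=(6,7,7) succ=(1,0,2) retry=(1,1,1)
14 | Q CAS | counter=8 r=(6,7,7) succ=(1,0,2) retry=(1,2,1)

counter=8 r=(6,7,7) succ=(1,0,2) retry=(1,2,1)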